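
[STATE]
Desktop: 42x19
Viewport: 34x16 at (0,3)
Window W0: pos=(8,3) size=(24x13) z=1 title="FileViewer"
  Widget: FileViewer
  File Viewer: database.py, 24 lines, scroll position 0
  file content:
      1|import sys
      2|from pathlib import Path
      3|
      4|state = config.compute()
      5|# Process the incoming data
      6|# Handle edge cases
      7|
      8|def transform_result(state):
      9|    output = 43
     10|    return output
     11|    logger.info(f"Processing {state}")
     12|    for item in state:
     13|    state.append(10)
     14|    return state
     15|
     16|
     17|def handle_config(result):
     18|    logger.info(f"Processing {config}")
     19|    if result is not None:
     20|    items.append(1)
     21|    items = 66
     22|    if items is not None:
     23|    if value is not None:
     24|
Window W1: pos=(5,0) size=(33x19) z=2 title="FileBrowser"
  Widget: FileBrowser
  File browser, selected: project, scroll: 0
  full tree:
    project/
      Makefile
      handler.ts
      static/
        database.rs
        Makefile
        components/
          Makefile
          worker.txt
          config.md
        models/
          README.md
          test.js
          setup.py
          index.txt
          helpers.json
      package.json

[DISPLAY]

     ┃> [-] project/              
     ┃    Makefile                
     ┃    handler.ts              
     ┃    [+] static/             
     ┃    package.json            
     ┃                            
     ┃                            
     ┃                            
     ┃                            
     ┃                            
     ┃                            
     ┃                            
     ┃                            
     ┃                            
     ┃                            
     ┗━━━━━━━━━━━━━━━━━━━━━━━━━━━━


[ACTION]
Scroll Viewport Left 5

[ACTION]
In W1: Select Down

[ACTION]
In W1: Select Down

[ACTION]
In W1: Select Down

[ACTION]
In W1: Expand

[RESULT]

     ┃  [-] project/              
     ┃    Makefile                
     ┃    handler.ts              
     ┃  > [-] static/             
     ┃      database.rs           
     ┃      Makefile              
     ┃      [+] components/       
     ┃      [+] models/           
     ┃    package.json            
     ┃                            
     ┃                            
     ┃                            
     ┃                            
     ┃                            
     ┃                            
     ┗━━━━━━━━━━━━━━━━━━━━━━━━━━━━


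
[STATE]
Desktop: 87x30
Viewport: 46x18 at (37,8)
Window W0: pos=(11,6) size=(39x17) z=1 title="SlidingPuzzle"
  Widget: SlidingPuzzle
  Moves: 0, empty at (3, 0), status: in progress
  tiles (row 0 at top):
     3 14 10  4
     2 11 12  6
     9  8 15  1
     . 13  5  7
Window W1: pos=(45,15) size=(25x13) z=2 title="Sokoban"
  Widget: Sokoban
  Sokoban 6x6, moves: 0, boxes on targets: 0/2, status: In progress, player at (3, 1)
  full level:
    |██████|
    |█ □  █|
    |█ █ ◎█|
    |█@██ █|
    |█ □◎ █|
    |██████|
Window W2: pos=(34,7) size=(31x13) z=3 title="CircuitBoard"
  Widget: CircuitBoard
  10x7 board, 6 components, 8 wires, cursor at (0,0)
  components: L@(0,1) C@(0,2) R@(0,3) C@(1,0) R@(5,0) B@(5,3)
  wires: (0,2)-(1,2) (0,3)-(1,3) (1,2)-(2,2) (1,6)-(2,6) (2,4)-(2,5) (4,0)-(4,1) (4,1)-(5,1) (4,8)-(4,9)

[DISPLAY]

ircuitBoard                ┃                  
───────────────────────────┨                  
 0 1 2 3 4 5 6 7 8 9       ┃                  
 [.]  L   C   R            ┃                  
          │   │            ┃                  
  C       ·   ·           ·┃                  
          │               │┃                  
          ·       · ─ ·   ·┃━━━━┓             
                           ┃    ┃             
                           ┃────┨             
                           ┃    ┃             
━━━━━━━━━━━━━━━━━━━━━━━━━━━┛    ┃             
        ┃█ █ ◎█                 ┃             
        ┃█@██ █                 ┃             
━━━━━━━━┃█ □◎ █                 ┃             
        ┃██████                 ┃             
        ┃Moves: 0  0/2          ┃             
        ┃                       ┃             


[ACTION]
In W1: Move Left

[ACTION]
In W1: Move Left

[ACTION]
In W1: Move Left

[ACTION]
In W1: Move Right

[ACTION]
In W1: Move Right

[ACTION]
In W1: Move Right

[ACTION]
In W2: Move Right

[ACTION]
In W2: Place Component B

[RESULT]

ircuitBoard                ┃                  
───────────────────────────┨                  
 0 1 2 3 4 5 6 7 8 9       ┃                  
     [B]  C   R            ┃                  
          │   │            ┃                  
  C       ·   ·           ·┃                  
          │               │┃                  
          ·       · ─ ·   ·┃━━━━┓             
                           ┃    ┃             
                           ┃────┨             
                           ┃    ┃             
━━━━━━━━━━━━━━━━━━━━━━━━━━━┛    ┃             
        ┃█ █ ◎█                 ┃             
        ┃█@██ █                 ┃             
━━━━━━━━┃█ □◎ █                 ┃             
        ┃██████                 ┃             
        ┃Moves: 0  0/2          ┃             
        ┃                       ┃             


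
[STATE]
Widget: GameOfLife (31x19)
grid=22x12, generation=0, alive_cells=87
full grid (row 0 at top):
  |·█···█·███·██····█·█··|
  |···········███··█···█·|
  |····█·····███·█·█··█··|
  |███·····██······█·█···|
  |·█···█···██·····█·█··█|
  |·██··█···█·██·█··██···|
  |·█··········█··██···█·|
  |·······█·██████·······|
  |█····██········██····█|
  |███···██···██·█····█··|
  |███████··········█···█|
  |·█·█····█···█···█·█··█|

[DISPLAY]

Gen: 0                         
·█···█·███·██····█·█··         
···········███··█···█·         
····█·····███·█·█··█··         
███·····██······█·█···         
·█···█···██·····█·█··█         
·██··█···█·██·█··██···         
·█··········█··██···█·         
·······█·██████·······         
█····██········██····█         
███···██···██·█····█··         
███████··········█···█         
·█·█····█···█···█·█··█         
                               
                               
                               
                               
                               
                               


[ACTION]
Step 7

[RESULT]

Gen: 7                         
·········██····█······         
··█·····█··█·█·█····█·         
···█····█······██···█·         
··██·····██·██··█··█·█         
··█············██·████         
··············█·······         
·············██·█··███         
······██······█·█████·         
·····█··█········█··█·         
········█········█····         
····█···█········█··█·         
····█·██··········█·█·         
                               
                               
                               
                               
                               
                               


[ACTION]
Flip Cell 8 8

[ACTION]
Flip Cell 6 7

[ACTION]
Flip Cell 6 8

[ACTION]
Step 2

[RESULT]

Gen: 9                         
·········██···········         
········█······██···█·         
··██····█·██···██··███         
····█····██·█········█         
··██···············██·         
·······█····█······██·         
······█·█···█···█·····         
·····█·······██·······         
······█·█······██·····         
······██········█·····         
······█·········█··█··         
······█············█··         
                               
                               
                               
                               
                               
                               


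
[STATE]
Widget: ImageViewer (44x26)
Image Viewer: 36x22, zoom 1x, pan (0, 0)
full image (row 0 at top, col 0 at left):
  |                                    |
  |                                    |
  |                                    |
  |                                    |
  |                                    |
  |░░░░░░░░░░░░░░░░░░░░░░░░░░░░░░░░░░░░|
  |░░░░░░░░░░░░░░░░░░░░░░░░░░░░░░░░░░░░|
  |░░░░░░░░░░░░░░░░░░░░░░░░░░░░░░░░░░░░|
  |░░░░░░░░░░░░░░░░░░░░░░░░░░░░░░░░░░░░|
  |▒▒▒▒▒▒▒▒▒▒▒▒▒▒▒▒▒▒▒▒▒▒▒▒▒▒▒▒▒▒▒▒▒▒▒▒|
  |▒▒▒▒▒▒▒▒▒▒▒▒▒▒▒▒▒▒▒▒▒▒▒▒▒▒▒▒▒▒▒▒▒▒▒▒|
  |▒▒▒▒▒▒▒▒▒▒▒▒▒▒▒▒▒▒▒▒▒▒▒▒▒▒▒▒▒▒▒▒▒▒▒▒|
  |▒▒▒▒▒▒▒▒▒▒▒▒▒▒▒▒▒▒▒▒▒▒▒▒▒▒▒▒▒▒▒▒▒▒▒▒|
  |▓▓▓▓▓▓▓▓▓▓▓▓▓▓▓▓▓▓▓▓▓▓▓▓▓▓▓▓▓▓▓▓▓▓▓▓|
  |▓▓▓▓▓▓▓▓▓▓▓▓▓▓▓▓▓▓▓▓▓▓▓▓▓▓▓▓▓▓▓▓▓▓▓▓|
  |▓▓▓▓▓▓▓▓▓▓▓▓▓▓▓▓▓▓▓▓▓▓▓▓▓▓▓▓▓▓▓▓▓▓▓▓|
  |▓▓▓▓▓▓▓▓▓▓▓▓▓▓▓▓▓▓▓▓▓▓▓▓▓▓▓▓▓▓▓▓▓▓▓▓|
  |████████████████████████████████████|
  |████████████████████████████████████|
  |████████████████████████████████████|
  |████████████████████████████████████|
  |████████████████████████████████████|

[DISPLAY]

                                            
                                            
                                            
                                            
                                            
░░░░░░░░░░░░░░░░░░░░░░░░░░░░░░░░░░░░        
░░░░░░░░░░░░░░░░░░░░░░░░░░░░░░░░░░░░        
░░░░░░░░░░░░░░░░░░░░░░░░░░░░░░░░░░░░        
░░░░░░░░░░░░░░░░░░░░░░░░░░░░░░░░░░░░        
▒▒▒▒▒▒▒▒▒▒▒▒▒▒▒▒▒▒▒▒▒▒▒▒▒▒▒▒▒▒▒▒▒▒▒▒        
▒▒▒▒▒▒▒▒▒▒▒▒▒▒▒▒▒▒▒▒▒▒▒▒▒▒▒▒▒▒▒▒▒▒▒▒        
▒▒▒▒▒▒▒▒▒▒▒▒▒▒▒▒▒▒▒▒▒▒▒▒▒▒▒▒▒▒▒▒▒▒▒▒        
▒▒▒▒▒▒▒▒▒▒▒▒▒▒▒▒▒▒▒▒▒▒▒▒▒▒▒▒▒▒▒▒▒▒▒▒        
▓▓▓▓▓▓▓▓▓▓▓▓▓▓▓▓▓▓▓▓▓▓▓▓▓▓▓▓▓▓▓▓▓▓▓▓        
▓▓▓▓▓▓▓▓▓▓▓▓▓▓▓▓▓▓▓▓▓▓▓▓▓▓▓▓▓▓▓▓▓▓▓▓        
▓▓▓▓▓▓▓▓▓▓▓▓▓▓▓▓▓▓▓▓▓▓▓▓▓▓▓▓▓▓▓▓▓▓▓▓        
▓▓▓▓▓▓▓▓▓▓▓▓▓▓▓▓▓▓▓▓▓▓▓▓▓▓▓▓▓▓▓▓▓▓▓▓        
████████████████████████████████████        
████████████████████████████████████        
████████████████████████████████████        
████████████████████████████████████        
████████████████████████████████████        
                                            
                                            
                                            
                                            


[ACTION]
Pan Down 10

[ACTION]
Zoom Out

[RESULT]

▒▒▒▒▒▒▒▒▒▒▒▒▒▒▒▒▒▒▒▒▒▒▒▒▒▒▒▒▒▒▒▒▒▒▒▒        
▒▒▒▒▒▒▒▒▒▒▒▒▒▒▒▒▒▒▒▒▒▒▒▒▒▒▒▒▒▒▒▒▒▒▒▒        
▒▒▒▒▒▒▒▒▒▒▒▒▒▒▒▒▒▒▒▒▒▒▒▒▒▒▒▒▒▒▒▒▒▒▒▒        
▓▓▓▓▓▓▓▓▓▓▓▓▓▓▓▓▓▓▓▓▓▓▓▓▓▓▓▓▓▓▓▓▓▓▓▓        
▓▓▓▓▓▓▓▓▓▓▓▓▓▓▓▓▓▓▓▓▓▓▓▓▓▓▓▓▓▓▓▓▓▓▓▓        
▓▓▓▓▓▓▓▓▓▓▓▓▓▓▓▓▓▓▓▓▓▓▓▓▓▓▓▓▓▓▓▓▓▓▓▓        
▓▓▓▓▓▓▓▓▓▓▓▓▓▓▓▓▓▓▓▓▓▓▓▓▓▓▓▓▓▓▓▓▓▓▓▓        
████████████████████████████████████        
████████████████████████████████████        
████████████████████████████████████        
████████████████████████████████████        
████████████████████████████████████        
                                            
                                            
                                            
                                            
                                            
                                            
                                            
                                            
                                            
                                            
                                            
                                            
                                            
                                            


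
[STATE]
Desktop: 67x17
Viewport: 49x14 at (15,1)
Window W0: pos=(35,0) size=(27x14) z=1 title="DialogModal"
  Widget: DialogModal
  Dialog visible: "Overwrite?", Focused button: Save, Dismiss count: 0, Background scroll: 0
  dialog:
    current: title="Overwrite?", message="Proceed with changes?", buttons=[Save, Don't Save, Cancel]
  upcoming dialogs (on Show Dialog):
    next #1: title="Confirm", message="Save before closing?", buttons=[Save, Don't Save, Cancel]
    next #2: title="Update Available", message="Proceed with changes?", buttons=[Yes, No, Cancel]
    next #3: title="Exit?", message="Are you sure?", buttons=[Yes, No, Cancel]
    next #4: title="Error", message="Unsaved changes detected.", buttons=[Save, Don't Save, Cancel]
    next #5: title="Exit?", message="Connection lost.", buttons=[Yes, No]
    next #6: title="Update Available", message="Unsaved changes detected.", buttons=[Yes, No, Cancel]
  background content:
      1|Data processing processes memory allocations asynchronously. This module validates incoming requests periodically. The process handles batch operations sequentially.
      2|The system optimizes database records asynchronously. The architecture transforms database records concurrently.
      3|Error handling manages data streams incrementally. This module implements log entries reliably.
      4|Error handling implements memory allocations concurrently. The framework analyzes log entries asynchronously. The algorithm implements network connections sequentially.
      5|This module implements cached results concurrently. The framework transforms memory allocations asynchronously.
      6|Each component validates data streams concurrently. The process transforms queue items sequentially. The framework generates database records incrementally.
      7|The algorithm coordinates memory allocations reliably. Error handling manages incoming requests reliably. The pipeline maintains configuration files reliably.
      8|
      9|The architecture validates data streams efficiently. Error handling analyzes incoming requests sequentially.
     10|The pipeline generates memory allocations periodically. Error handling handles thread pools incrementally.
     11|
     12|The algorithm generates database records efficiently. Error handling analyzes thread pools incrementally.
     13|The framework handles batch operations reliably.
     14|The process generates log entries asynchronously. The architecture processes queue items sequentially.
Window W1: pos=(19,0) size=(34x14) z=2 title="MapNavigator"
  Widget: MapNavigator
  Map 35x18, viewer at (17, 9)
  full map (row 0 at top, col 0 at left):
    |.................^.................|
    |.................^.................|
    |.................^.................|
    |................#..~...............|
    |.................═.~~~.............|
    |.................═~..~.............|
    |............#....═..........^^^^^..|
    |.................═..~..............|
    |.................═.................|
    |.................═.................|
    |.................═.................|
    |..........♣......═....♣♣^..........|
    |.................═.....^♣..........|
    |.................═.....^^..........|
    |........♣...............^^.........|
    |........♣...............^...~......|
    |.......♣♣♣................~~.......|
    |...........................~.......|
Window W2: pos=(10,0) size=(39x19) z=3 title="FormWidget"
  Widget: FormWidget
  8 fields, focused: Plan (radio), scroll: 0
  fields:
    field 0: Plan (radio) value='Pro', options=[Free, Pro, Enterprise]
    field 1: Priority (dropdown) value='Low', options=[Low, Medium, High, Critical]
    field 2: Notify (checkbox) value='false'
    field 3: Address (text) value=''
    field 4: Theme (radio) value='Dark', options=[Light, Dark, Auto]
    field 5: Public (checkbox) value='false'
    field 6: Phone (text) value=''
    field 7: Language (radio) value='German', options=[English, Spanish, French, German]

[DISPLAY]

mWidget                          ┃   ┃        ┃  
─────────────────────────────────┨───┨────────┨  
an:       ( ) Free  (●) Pro  ( ) ┃...┃rocesses┃  
iority:   [Low                 ▼]┃...┃zes data┃  
tify:     [ ]                    ┃^^^┃─────┐da┃  
dress:    [                     ]┃...┃?    │ts┃  
eme:      ( ) Light  (●) Dark  ( ┃...┃hange│ca┃  
blic:     [ ]                    ┃...┃Save │s ┃  
one:      [                     ]┃...┃─────┘es┃  
nguage:   ( ) English  ( ) Spanis┃...┃        ┃  
                                 ┃...┃validate┃  
                                 ┃...┃rates me┃  
                                 ┃━━━┛━━━━━━━━┛  
                                 ┃               


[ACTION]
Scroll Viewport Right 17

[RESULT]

dget                          ┃   ┃        ┃     
──────────────────────────────┨───┨────────┨     
       ( ) Free  (●) Pro  ( ) ┃...┃rocesses┃     
ity:   [Low                 ▼]┃...┃zes data┃     
y:     [ ]                    ┃^^^┃─────┐da┃     
ss:    [                     ]┃...┃?    │ts┃     
:      ( ) Light  (●) Dark  ( ┃...┃hange│ca┃     
c:     [ ]                    ┃...┃Save │s ┃     
:      [                     ]┃...┃─────┘es┃     
age:   ( ) English  ( ) Spanis┃...┃        ┃     
                              ┃...┃validate┃     
                              ┃...┃rates me┃     
                              ┃━━━┛━━━━━━━━┛     
                              ┃                  


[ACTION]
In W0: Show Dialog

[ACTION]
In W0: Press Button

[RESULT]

dget                          ┃   ┃        ┃     
──────────────────────────────┨───┨────────┨     
       ( ) Free  (●) Pro  ( ) ┃...┃rocesses┃     
ity:   [Low                 ▼]┃...┃zes data┃     
y:     [ ]                    ┃^^^┃nages da┃     
ss:    [                     ]┃...┃plements┃     
:      ( ) Light  (●) Dark  ( ┃...┃ments ca┃     
c:     [ ]                    ┃...┃lidates ┃     
:      [                     ]┃...┃rdinates┃     
age:   ( ) English  ( ) Spanis┃...┃        ┃     
                              ┃...┃validate┃     
                              ┃...┃rates me┃     
                              ┃━━━┛━━━━━━━━┛     
                              ┃                  


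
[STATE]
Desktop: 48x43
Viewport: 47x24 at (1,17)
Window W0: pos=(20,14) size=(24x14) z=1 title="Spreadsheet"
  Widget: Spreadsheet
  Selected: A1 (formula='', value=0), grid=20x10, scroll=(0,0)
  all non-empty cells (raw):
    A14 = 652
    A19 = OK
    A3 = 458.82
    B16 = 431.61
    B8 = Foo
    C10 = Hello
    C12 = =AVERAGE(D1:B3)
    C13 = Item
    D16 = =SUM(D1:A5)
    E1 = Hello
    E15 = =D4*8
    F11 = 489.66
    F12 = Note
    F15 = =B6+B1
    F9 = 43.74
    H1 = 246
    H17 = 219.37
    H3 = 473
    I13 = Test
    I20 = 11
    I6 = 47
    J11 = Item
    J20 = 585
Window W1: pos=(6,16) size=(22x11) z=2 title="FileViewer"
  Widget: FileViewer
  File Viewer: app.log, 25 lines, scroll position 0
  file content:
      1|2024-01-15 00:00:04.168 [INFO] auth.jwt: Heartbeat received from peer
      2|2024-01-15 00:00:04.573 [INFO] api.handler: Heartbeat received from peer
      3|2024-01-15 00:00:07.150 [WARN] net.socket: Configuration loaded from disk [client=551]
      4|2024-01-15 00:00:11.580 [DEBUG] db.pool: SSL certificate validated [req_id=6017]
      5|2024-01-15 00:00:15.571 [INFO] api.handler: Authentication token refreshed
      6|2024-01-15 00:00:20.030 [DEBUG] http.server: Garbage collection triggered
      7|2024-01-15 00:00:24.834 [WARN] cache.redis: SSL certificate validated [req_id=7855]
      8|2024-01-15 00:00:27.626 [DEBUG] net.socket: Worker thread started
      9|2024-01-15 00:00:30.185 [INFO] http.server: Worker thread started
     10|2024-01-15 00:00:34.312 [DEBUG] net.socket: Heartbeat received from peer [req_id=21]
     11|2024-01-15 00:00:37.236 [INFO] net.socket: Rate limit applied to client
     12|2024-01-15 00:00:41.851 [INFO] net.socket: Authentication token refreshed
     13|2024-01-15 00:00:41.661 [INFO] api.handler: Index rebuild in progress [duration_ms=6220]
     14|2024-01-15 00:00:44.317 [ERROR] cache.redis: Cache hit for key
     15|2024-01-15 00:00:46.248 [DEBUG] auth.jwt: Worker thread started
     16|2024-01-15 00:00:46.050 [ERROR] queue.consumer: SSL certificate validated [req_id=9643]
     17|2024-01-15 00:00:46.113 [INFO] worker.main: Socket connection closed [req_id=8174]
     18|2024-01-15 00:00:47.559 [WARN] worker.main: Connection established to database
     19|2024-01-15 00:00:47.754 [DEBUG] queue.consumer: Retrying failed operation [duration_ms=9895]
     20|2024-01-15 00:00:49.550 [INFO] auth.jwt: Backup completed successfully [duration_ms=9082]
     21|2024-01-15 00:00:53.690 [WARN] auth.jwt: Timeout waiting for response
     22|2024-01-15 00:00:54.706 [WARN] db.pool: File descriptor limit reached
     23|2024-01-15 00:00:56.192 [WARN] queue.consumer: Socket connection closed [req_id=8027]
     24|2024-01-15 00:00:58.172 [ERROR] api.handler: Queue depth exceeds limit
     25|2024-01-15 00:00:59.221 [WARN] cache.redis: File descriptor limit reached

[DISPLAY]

     ┃ FileViewer         ┃               ┃    
     ┠────────────────────┨A       B      ┃    
     ┃2024-01-15 00:00:04▲┃---------------┃    
     ┃2024-01-15 00:00:04█┃  [0]       0  ┃    
     ┃2024-01-15 00:00:07░┃    0       0  ┃    
     ┃2024-01-15 00:00:11░┃58.82       0  ┃    
     ┃2024-01-15 00:00:15░┃    0       0  ┃    
     ┃2024-01-15 00:00:20░┃    0       0  ┃    
     ┃2024-01-15 00:00:24▼┃    0       0  ┃    
     ┗━━━━━━━━━━━━━━━━━━━━┛    0       0  ┃    
                   ┗━━━━━━━━━━━━━━━━━━━━━━┛    
                                               
                                               
                                               
                                               
                                               
                                               
                                               
                                               
                                               
                                               
                                               
                                               
                                               


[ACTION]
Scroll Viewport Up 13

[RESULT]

                                               
                                               
                                               
                                               
                                               
                                               
                                               
                                               
                                               
                                               
                   ┏━━━━━━━━━━━━━━━━━━━━━━┓    
                   ┃ Spreadsheet          ┃    
     ┏━━━━━━━━━━━━━━━━━━━━┓───────────────┨    
     ┃ FileViewer         ┃               ┃    
     ┠────────────────────┨A       B      ┃    
     ┃2024-01-15 00:00:04▲┃---------------┃    
     ┃2024-01-15 00:00:04█┃  [0]       0  ┃    
     ┃2024-01-15 00:00:07░┃    0       0  ┃    
     ┃2024-01-15 00:00:11░┃58.82       0  ┃    
     ┃2024-01-15 00:00:15░┃    0       0  ┃    
     ┃2024-01-15 00:00:20░┃    0       0  ┃    
     ┃2024-01-15 00:00:24▼┃    0       0  ┃    
     ┗━━━━━━━━━━━━━━━━━━━━┛    0       0  ┃    
                   ┗━━━━━━━━━━━━━━━━━━━━━━┛    


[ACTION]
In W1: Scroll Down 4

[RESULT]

                                               
                                               
                                               
                                               
                                               
                                               
                                               
                                               
                                               
                                               
                   ┏━━━━━━━━━━━━━━━━━━━━━━┓    
                   ┃ Spreadsheet          ┃    
     ┏━━━━━━━━━━━━━━━━━━━━┓───────────────┨    
     ┃ FileViewer         ┃               ┃    
     ┠────────────────────┨A       B      ┃    
     ┃2024-01-15 00:00:15▲┃---------------┃    
     ┃2024-01-15 00:00:20░┃  [0]       0  ┃    
     ┃2024-01-15 00:00:24█┃    0       0  ┃    
     ┃2024-01-15 00:00:27░┃58.82       0  ┃    
     ┃2024-01-15 00:00:30░┃    0       0  ┃    
     ┃2024-01-15 00:00:34░┃    0       0  ┃    
     ┃2024-01-15 00:00:37▼┃    0       0  ┃    
     ┗━━━━━━━━━━━━━━━━━━━━┛    0       0  ┃    
                   ┗━━━━━━━━━━━━━━━━━━━━━━┛    


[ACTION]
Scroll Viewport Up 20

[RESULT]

                                               
                                               
                                               
                                               
                                               
                                               
                                               
                                               
                                               
                                               
                                               
                                               
                                               
                                               
                   ┏━━━━━━━━━━━━━━━━━━━━━━┓    
                   ┃ Spreadsheet          ┃    
     ┏━━━━━━━━━━━━━━━━━━━━┓───────────────┨    
     ┃ FileViewer         ┃               ┃    
     ┠────────────────────┨A       B      ┃    
     ┃2024-01-15 00:00:15▲┃---------------┃    
     ┃2024-01-15 00:00:20░┃  [0]       0  ┃    
     ┃2024-01-15 00:00:24█┃    0       0  ┃    
     ┃2024-01-15 00:00:27░┃58.82       0  ┃    
     ┃2024-01-15 00:00:30░┃    0       0  ┃    


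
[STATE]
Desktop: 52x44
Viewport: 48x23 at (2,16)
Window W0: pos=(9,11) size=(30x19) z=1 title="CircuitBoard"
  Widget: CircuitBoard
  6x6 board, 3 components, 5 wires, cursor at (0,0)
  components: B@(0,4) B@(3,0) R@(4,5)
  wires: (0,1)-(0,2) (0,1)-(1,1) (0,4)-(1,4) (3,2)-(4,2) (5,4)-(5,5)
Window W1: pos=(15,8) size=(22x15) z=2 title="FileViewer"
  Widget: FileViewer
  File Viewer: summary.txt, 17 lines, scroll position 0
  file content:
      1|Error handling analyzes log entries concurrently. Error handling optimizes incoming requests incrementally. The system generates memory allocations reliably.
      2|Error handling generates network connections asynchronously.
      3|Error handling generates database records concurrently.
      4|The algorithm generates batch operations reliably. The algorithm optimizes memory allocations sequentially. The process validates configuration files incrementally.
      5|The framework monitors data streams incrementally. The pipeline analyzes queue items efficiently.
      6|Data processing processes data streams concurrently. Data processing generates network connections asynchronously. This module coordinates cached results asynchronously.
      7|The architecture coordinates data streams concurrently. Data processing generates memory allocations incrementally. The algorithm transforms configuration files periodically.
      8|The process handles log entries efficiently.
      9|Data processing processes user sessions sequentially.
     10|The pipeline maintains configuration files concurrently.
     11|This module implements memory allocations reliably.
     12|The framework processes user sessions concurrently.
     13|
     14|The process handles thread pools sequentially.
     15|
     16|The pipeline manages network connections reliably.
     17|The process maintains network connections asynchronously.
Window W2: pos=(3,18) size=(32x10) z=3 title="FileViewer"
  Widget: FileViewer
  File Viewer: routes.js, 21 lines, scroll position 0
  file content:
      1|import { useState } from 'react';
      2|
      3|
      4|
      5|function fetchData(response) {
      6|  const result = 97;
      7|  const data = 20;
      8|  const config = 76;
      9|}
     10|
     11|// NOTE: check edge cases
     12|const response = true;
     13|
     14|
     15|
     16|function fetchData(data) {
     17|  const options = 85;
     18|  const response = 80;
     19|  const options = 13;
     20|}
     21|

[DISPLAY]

       ┃     ┃Data processing pro░┃ ┃           
       ┃1    ┃The architecture co░┃ ┃           
 ┏━━━━━━━━━━━━━━━━━━━━━━━━━━━━━━┓░┃ ┃           
 ┃ FileViewer                   ┃░┃ ┃           
 ┠──────────────────────────────┨░┃ ┃           
 ┃import { useState } from 'rea▲┃▼┃ ┃           
 ┃                             █┃━┛ ┃           
 ┃                             ░┃   ┃           
 ┃                             ░┃   ┃           
 ┃function fetchData(response) ░┃   ┃           
 ┃  const result = 97;         ▼┃   ┃           
 ┗━━━━━━━━━━━━━━━━━━━━━━━━━━━━━━┛   ┃           
       ┃                            ┃           
       ┗━━━━━━━━━━━━━━━━━━━━━━━━━━━━┛           
                                                
                                                
                                                
                                                
                                                
                                                
                                                
                                                
                                                


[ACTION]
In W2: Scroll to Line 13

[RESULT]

       ┃     ┃Data processing pro░┃ ┃           
       ┃1    ┃The architecture co░┃ ┃           
 ┏━━━━━━━━━━━━━━━━━━━━━━━━━━━━━━┓░┃ ┃           
 ┃ FileViewer                   ┃░┃ ┃           
 ┠──────────────────────────────┨░┃ ┃           
 ┃                             ▲┃▼┃ ┃           
 ┃                             ░┃━┛ ┃           
 ┃                             ░┃   ┃           
 ┃function fetchData(data) {   ░┃   ┃           
 ┃  const options = 85;        █┃   ┃           
 ┃  const response = 80;       ▼┃   ┃           
 ┗━━━━━━━━━━━━━━━━━━━━━━━━━━━━━━┛   ┃           
       ┃                            ┃           
       ┗━━━━━━━━━━━━━━━━━━━━━━━━━━━━┛           
                                                
                                                
                                                
                                                
                                                
                                                
                                                
                                                
                                                


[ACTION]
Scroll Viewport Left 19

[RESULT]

         ┃     ┃Data processing pro░┃ ┃         
         ┃1    ┃The architecture co░┃ ┃         
   ┏━━━━━━━━━━━━━━━━━━━━━━━━━━━━━━┓░┃ ┃         
   ┃ FileViewer                   ┃░┃ ┃         
   ┠──────────────────────────────┨░┃ ┃         
   ┃                             ▲┃▼┃ ┃         
   ┃                             ░┃━┛ ┃         
   ┃                             ░┃   ┃         
   ┃function fetchData(data) {   ░┃   ┃         
   ┃  const options = 85;        █┃   ┃         
   ┃  const response = 80;       ▼┃   ┃         
   ┗━━━━━━━━━━━━━━━━━━━━━━━━━━━━━━┛   ┃         
         ┃                            ┃         
         ┗━━━━━━━━━━━━━━━━━━━━━━━━━━━━┛         
                                                
                                                
                                                
                                                
                                                
                                                
                                                
                                                
                                                


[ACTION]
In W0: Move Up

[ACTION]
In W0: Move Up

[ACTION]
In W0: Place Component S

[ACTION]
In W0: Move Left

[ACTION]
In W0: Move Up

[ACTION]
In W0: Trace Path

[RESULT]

         ┃     ┃Data processing pro░┃ ┃         
         ┃1    ┃The architecture co░┃ ┃         
   ┏━━━━━━━━━━━━━━━━━━━━━━━━━━━━━━┓░┃ ┃         
   ┃ FileViewer                   ┃░┃ ┃         
   ┠──────────────────────────────┨░┃ ┃         
   ┃                             ▲┃▼┃ ┃         
   ┃                             ░┃━┛ ┃         
   ┃                             ░┃   ┃         
   ┃function fetchData(data) {   ░┃   ┃         
   ┃  const options = 85;        █┃   ┃         
   ┃  const response = 80;       ▼┃1 n┃         
   ┗━━━━━━━━━━━━━━━━━━━━━━━━━━━━━━┛   ┃         
         ┃                            ┃         
         ┗━━━━━━━━━━━━━━━━━━━━━━━━━━━━┛         
                                                
                                                
                                                
                                                
                                                
                                                
                                                
                                                
                                                
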